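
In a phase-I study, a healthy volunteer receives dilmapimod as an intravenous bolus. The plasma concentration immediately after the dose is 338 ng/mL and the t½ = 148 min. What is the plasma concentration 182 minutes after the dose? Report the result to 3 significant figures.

k = ln 2 / 148 = 0.004683 min⁻¹
182 min is 1.230 half-lives, so C = 338 × (1/2)^1.230 = 338 × 0.4264 ≈ 144 ng/mL

144 ng/mL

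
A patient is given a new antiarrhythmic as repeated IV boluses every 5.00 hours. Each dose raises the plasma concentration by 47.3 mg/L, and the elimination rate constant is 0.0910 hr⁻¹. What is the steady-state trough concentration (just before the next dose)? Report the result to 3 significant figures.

82.1 mg/L

Fraction remaining after one interval: e^(−kτ) = e^(−0.09100 × 5.00) = 0.6344
R = 1 / (1 − 0.6344) = 2.736
Css,max = 47.3 × 2.736 = 129.4 mg/L
Css,min = Css,max × e^(−kτ) = 129.4 × 0.6344 ≈ 82.1 mg/L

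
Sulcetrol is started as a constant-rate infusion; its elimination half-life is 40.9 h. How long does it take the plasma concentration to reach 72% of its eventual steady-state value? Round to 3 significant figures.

k = ln 2 / 40.9 = 0.01695 h⁻¹
f = 1 − e^(−kt)  ⇒  t = −ln(1 − f) / k
t = −ln(1 − 0.72) / 0.01695 = 1.273 / 0.01695 ≈ 75.1 hours

75.1 hours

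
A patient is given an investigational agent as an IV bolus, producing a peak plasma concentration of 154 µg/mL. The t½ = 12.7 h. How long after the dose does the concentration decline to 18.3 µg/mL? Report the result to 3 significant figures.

39.0 hours

k = ln 2 / 12.7 = 0.05458 h⁻¹
C(t) = C₀ e^(−kt)  ⇒  t = ln(C₀/C) / k
t = ln(154/18.3) / 0.05458 = 2.130 / 0.05458 ≈ 39.0 hours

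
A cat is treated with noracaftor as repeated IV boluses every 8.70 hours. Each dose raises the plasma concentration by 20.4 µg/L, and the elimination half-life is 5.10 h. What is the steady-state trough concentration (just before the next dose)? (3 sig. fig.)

9.02 µg/L

k = ln 2 / 5.10 = 0.1359 h⁻¹
Fraction remaining after one interval: e^(−kτ) = e^(−0.1359 × 8.70) = 0.3065
R = 1 / (1 − 0.3065) = 1.442
Css,max = 20.4 × 1.442 = 29.42 µg/L
Css,min = Css,max × e^(−kτ) = 29.42 × 0.3065 ≈ 9.02 µg/L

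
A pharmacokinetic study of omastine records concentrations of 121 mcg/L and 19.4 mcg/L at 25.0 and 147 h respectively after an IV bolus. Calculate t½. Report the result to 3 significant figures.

k = ln(C₁/C₂) / (t₂ − t₁) = ln(121/19.4) / (147 − 25.0)
  = 1.831 / 122.0 = 0.01500 h⁻¹
t½ = ln 2 / k = ln 2 / 0.01500 ≈ 46.2 hours

46.2 hours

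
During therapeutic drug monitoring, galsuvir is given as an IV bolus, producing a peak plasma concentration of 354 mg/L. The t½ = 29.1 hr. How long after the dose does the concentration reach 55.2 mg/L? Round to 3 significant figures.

k = ln 2 / 29.1 = 0.02382 hr⁻¹
C(t) = C₀ e^(−kt)  ⇒  t = ln(C₀/C) / k
t = ln(354/55.2) / 0.02382 = 1.858 / 0.02382 ≈ 78.0 hours

78.0 hours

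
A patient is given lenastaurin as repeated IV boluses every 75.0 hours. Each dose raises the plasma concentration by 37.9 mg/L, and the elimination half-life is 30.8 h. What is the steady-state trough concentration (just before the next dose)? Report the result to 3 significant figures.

k = ln 2 / 30.8 = 0.02250 h⁻¹
Fraction remaining after one interval: e^(−kτ) = e^(−0.02250 × 75.0) = 0.1849
R = 1 / (1 − 0.1849) = 1.227
Css,max = 37.9 × 1.227 = 46.50 mg/L
Css,min = Css,max × e^(−kτ) = 46.50 × 0.1849 ≈ 8.60 mg/L

8.60 mg/L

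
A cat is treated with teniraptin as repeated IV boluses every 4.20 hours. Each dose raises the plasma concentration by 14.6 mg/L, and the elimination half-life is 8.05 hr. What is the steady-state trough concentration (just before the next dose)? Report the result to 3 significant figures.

k = ln 2 / 8.05 = 0.08611 hr⁻¹
Fraction remaining after one interval: e^(−kτ) = e^(−0.08611 × 4.20) = 0.6965
R = 1 / (1 − 0.6965) = 3.295
Css,max = 14.6 × 3.295 = 48.11 mg/L
Css,min = Css,max × e^(−kτ) = 48.11 × 0.6965 ≈ 33.5 mg/L

33.5 mg/L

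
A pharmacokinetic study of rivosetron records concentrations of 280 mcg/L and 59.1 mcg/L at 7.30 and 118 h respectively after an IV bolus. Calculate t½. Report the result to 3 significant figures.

49.3 hours

k = ln(C₁/C₂) / (t₂ − t₁) = ln(280/59.1) / (118 − 7.30)
  = 1.556 / 110.7 = 0.01405 h⁻¹
t½ = ln 2 / k = ln 2 / 0.01405 ≈ 49.3 hours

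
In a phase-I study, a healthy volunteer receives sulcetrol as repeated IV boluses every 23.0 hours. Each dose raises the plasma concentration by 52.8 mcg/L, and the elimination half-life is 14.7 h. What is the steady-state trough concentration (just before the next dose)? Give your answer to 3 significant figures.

k = ln 2 / 14.7 = 0.04715 h⁻¹
Fraction remaining after one interval: e^(−kτ) = e^(−0.04715 × 23.0) = 0.3381
R = 1 / (1 − 0.3381) = 1.511
Css,max = 52.8 × 1.511 = 79.77 mcg/L
Css,min = Css,max × e^(−kτ) = 79.77 × 0.3381 ≈ 27.0 mcg/L

27.0 mcg/L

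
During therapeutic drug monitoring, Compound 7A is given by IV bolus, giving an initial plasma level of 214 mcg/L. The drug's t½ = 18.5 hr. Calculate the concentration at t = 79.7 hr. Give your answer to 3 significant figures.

10.8 mcg/L

k = ln 2 / 18.5 = 0.03747 hr⁻¹
79.7 hr is 4.308 half-lives, so C = 214 × (1/2)^4.308 = 214 × 0.05048 ≈ 10.8 mcg/L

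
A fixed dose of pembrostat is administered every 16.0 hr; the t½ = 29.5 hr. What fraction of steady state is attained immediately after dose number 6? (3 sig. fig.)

k = ln 2 / 29.5 = 0.02350 hr⁻¹
f_n = 1 − e^(−nkτ) = 1 − e^(−6 × 0.02350 × 16.0) = 1 − e^(−2.256) = 1 − 0.1048 ≈ 0.895

0.895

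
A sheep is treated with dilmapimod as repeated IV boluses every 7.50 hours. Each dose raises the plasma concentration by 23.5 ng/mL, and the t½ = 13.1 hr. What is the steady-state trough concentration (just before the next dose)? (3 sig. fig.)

48.2 ng/mL

k = ln 2 / 13.1 = 0.05291 hr⁻¹
Fraction remaining after one interval: e^(−kτ) = e^(−0.05291 × 7.50) = 0.6724
R = 1 / (1 − 0.6724) = 3.053
Css,max = 23.5 × 3.053 = 71.74 ng/mL
Css,min = Css,max × e^(−kτ) = 71.74 × 0.6724 ≈ 48.2 ng/mL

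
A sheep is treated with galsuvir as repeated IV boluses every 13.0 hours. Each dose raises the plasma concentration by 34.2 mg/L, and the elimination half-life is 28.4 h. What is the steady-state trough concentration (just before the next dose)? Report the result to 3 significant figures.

k = ln 2 / 28.4 = 0.02441 h⁻¹
Fraction remaining after one interval: e^(−kτ) = e^(−0.02441 × 13.0) = 0.7281
R = 1 / (1 − 0.7281) = 3.678
Css,max = 34.2 × 3.678 = 125.8 mg/L
Css,min = Css,max × e^(−kτ) = 125.8 × 0.7281 ≈ 91.6 mg/L

91.6 mg/L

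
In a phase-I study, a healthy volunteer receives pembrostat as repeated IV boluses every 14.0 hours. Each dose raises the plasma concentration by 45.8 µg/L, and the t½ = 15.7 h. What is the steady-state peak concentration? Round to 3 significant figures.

k = ln 2 / 15.7 = 0.04415 h⁻¹
Fraction remaining after one interval: e^(−kτ) = e^(−0.04415 × 14.0) = 0.5390
R = 1 / (1 − 0.5390) = 2.169
Css,max = 45.8 × 2.169 ≈ 99.3 µg/L

99.3 µg/L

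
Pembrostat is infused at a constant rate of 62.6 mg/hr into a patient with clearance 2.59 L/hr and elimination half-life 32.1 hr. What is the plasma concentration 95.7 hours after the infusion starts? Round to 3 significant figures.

21.1 mg/L

Css = rate / CL = 62.6 / 2.59 = 24.17 mg/L
k = ln 2 / 32.1 = 0.02159 hr⁻¹
C(t) = Css (1 − e^(−kt)) = 24.17 × (1 − e^(−2.066)) = 24.17 × 0.8734 ≈ 21.1 mg/L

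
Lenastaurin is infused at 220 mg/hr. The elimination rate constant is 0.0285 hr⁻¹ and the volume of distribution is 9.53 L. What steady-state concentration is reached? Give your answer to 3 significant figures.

CL = k · V = 0.0285 × 9.53 = 0.2716 L/hr
Css = rate / CL = 220 / 0.2716 ≈ 810 µg/mL

810 µg/mL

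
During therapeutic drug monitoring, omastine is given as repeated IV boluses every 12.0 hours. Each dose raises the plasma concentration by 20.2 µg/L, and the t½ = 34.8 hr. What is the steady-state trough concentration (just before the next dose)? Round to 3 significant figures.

k = ln 2 / 34.8 = 0.01992 hr⁻¹
Fraction remaining after one interval: e^(−kτ) = e^(−0.01992 × 12.0) = 0.7874
R = 1 / (1 − 0.7874) = 4.704
Css,max = 20.2 × 4.704 = 95.02 µg/L
Css,min = Css,max × e^(−kτ) = 95.02 × 0.7874 ≈ 74.8 µg/L

74.8 µg/L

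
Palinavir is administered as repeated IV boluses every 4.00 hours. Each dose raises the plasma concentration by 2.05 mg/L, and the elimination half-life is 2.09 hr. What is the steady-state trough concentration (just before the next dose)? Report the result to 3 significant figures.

k = ln 2 / 2.09 = 0.3316 hr⁻¹
Fraction remaining after one interval: e^(−kτ) = e^(−0.3316 × 4.00) = 0.2654
R = 1 / (1 − 0.2654) = 1.361
Css,max = 2.05 × 1.361 = 2.791 mg/L
Css,min = Css,max × e^(−kτ) = 2.791 × 0.2654 ≈ 0.741 mg/L

0.741 mg/L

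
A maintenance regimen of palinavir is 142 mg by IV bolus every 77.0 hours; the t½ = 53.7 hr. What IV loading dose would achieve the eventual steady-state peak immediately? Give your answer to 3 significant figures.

225 mg

k = ln 2 / 53.7 = 0.01291 hr⁻¹
Accumulation ratio R = 1 / (1 − e^(−kτ)) = 1 / (1 − e^(−0.01291×77.0)) = 1 / (1 − 0.3701) = 1.588
Loading dose = maintenance dose × R = 142 × 1.588 ≈ 225 mg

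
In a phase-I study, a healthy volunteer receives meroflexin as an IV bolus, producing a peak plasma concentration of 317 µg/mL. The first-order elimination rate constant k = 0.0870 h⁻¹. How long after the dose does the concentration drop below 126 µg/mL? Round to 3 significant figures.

10.6 hours

C(t) = C₀ e^(−kt)  ⇒  t = ln(C₀/C) / k
t = ln(317/126) / 0.08700 = 0.9226 / 0.08700 ≈ 10.6 hours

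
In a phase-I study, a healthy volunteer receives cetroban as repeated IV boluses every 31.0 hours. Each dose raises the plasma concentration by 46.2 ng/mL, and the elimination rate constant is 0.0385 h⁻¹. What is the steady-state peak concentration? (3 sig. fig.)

66.3 ng/mL

Fraction remaining after one interval: e^(−kτ) = e^(−0.03850 × 31.0) = 0.3032
R = 1 / (1 − 0.3032) = 1.435
Css,max = 46.2 × 1.435 ≈ 66.3 ng/mL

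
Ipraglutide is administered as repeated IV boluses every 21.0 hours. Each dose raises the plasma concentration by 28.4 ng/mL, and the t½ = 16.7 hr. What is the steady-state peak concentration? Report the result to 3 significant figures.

k = ln 2 / 16.7 = 0.04151 hr⁻¹
Fraction remaining after one interval: e^(−kτ) = e^(−0.04151 × 21.0) = 0.4183
R = 1 / (1 − 0.4183) = 1.719
Css,max = 28.4 × 1.719 ≈ 48.8 ng/mL

48.8 ng/mL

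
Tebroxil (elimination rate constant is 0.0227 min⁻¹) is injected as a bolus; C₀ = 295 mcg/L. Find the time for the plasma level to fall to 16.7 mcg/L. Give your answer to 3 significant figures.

C(t) = C₀ e^(−kt)  ⇒  t = ln(C₀/C) / k
t = ln(295/16.7) / 0.02270 = 2.872 / 0.02270 ≈ 127 minutes

127 minutes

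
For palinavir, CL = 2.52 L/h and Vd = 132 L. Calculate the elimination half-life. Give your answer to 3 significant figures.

36.3 hours

k = CL / V = 2.52 / 132 = 0.01909 h⁻¹
t½ = ln 2 / k = ln 2 / 0.01909 ≈ 36.3 hours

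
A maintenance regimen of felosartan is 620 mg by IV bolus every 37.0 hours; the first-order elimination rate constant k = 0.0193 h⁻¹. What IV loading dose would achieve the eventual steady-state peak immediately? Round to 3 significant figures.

Accumulation ratio R = 1 / (1 − e^(−kτ)) = 1 / (1 − e^(−0.01930×37.0)) = 1 / (1 − 0.4896) = 1.959
Loading dose = maintenance dose × R = 620 × 1.959 ≈ 1210 mg

1210 mg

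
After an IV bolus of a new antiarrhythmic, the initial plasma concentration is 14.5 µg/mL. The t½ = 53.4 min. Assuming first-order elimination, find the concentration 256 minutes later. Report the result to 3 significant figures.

k = ln 2 / 53.4 = 0.01298 min⁻¹
256 min is 4.794 half-lives, so C = 14.5 × (1/2)^4.794 = 14.5 × 0.03605 ≈ 0.523 µg/mL

0.523 µg/mL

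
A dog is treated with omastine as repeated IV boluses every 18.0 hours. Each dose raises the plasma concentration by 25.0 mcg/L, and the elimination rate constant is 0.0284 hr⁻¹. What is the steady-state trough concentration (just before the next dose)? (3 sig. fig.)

37.5 mcg/L

Fraction remaining after one interval: e^(−kτ) = e^(−0.02840 × 18.0) = 0.5998
R = 1 / (1 − 0.5998) = 2.499
Css,max = 25.0 × 2.499 = 62.46 mcg/L
Css,min = Css,max × e^(−kτ) = 62.46 × 0.5998 ≈ 37.5 mcg/L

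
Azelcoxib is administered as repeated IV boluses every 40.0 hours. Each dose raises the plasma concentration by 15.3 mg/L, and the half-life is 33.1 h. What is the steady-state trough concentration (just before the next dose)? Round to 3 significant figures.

11.7 mg/L

k = ln 2 / 33.1 = 0.02094 h⁻¹
Fraction remaining after one interval: e^(−kτ) = e^(−0.02094 × 40.0) = 0.4327
R = 1 / (1 − 0.4327) = 1.763
Css,max = 15.3 × 1.763 = 26.97 mg/L
Css,min = Css,max × e^(−kτ) = 26.97 × 0.4327 ≈ 11.7 mg/L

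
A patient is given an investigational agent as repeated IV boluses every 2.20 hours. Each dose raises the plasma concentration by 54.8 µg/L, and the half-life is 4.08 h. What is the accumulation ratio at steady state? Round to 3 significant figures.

3.21

k = ln 2 / 4.08 = 0.1699 h⁻¹
Fraction remaining after one interval: e^(−kτ) = e^(−0.1699 × 2.20) = 0.6881
R = 1 / (1 − 0.6881) = 1 / 0.3119 ≈ 3.21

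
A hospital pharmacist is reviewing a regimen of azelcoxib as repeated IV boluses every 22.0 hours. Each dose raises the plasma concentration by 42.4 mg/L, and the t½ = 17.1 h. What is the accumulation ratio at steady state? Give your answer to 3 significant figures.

1.69

k = ln 2 / 17.1 = 0.04053 h⁻¹
Fraction remaining after one interval: e^(−kτ) = e^(−0.04053 × 22.0) = 0.4099
R = 1 / (1 − 0.4099) = 1 / 0.5901 ≈ 1.69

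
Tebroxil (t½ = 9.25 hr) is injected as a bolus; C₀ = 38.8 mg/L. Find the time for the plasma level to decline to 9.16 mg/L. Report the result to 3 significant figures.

19.3 hours

k = ln 2 / 9.25 = 0.07493 hr⁻¹
C(t) = C₀ e^(−kt)  ⇒  t = ln(C₀/C) / k
t = ln(38.8/9.16) / 0.07493 = 1.444 / 0.07493 ≈ 19.3 hours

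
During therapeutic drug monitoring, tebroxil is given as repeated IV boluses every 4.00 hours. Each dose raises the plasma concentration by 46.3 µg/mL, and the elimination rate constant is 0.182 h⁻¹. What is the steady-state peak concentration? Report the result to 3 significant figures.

Fraction remaining after one interval: e^(−kτ) = e^(−0.1820 × 4.00) = 0.4829
R = 1 / (1 − 0.4829) = 1.934
Css,max = 46.3 × 1.934 ≈ 89.5 µg/mL

89.5 µg/mL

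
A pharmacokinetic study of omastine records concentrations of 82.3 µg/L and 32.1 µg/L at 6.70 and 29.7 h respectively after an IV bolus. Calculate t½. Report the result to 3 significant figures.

16.9 hours

k = ln(C₁/C₂) / (t₂ − t₁) = ln(82.3/32.1) / (29.7 − 6.70)
  = 0.9415 / 23.00 = 0.04094 h⁻¹
t½ = ln 2 / k = ln 2 / 0.04094 ≈ 16.9 hours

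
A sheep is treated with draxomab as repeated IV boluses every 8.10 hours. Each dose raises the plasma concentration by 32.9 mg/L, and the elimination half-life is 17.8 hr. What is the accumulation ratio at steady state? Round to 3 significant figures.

3.70

k = ln 2 / 17.8 = 0.03894 hr⁻¹
Fraction remaining after one interval: e^(−kτ) = e^(−0.03894 × 8.10) = 0.7295
R = 1 / (1 − 0.7295) = 1 / 0.2705 ≈ 3.70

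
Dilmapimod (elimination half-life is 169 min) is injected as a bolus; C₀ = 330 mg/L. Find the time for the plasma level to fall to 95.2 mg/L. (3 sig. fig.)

303 minutes

k = ln 2 / 169 = 0.004101 min⁻¹
C(t) = C₀ e^(−kt)  ⇒  t = ln(C₀/C) / k
t = ln(330/95.2) / 0.004101 = 1.243 / 0.004101 ≈ 303 minutes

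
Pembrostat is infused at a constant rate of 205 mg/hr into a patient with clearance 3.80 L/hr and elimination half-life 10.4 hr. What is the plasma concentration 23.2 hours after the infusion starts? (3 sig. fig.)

Css = rate / CL = 205 / 3.80 = 53.95 mg/L
k = ln 2 / 10.4 = 0.06665 hr⁻¹
C(t) = Css (1 − e^(−kt)) = 53.95 × (1 − e^(−1.546)) = 53.95 × 0.7870 ≈ 42.5 mg/L

42.5 mg/L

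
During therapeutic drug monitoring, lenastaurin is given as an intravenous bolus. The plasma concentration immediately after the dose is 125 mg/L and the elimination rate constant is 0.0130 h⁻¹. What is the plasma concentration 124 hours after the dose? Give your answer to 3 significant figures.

C(t) = C₀ e^(−kt) = 125 × e^(−0.01300 × 124) = 125 × e^(−1.612) = 125 × 0.1995 ≈ 24.9 mg/L

24.9 mg/L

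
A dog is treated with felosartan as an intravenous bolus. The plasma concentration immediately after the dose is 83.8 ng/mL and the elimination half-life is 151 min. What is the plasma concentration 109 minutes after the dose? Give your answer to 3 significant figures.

50.8 ng/mL

k = ln 2 / 151 = 0.004590 min⁻¹
109 min is 0.7219 half-lives, so C = 83.8 × (1/2)^0.7219 = 83.8 × 0.6063 ≈ 50.8 ng/mL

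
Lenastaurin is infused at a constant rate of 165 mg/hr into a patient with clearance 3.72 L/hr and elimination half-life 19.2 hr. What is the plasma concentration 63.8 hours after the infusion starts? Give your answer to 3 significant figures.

39.9 µg/mL

Css = rate / CL = 165 / 3.72 = 44.35 µg/mL
k = ln 2 / 19.2 = 0.03610 hr⁻¹
C(t) = Css (1 − e^(−kt)) = 44.35 × (1 − e^(−2.303)) = 44.35 × 0.9001 ≈ 39.9 µg/mL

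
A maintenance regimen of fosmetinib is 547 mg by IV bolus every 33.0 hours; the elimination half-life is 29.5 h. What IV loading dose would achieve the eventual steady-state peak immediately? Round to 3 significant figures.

1010 mg

k = ln 2 / 29.5 = 0.02350 h⁻¹
Accumulation ratio R = 1 / (1 − e^(−kτ)) = 1 / (1 − e^(−0.02350×33.0)) = 1 / (1 − 0.4605) = 1.854
Loading dose = maintenance dose × R = 547 × 1.854 ≈ 1010 mg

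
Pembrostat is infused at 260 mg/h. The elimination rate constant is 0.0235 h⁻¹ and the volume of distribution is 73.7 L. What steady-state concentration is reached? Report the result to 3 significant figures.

CL = k · V = 0.0235 × 73.7 = 1.732 L/h
Css = rate / CL = 260 / 1.732 ≈ 150 µg/mL

150 µg/mL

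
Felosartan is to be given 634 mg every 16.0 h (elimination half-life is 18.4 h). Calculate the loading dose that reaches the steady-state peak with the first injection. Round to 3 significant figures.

1400 mg

k = ln 2 / 18.4 = 0.03767 h⁻¹
Accumulation ratio R = 1 / (1 − e^(−kτ)) = 1 / (1 − e^(−0.03767×16.0)) = 1 / (1 − 0.5473) = 2.209
Loading dose = maintenance dose × R = 634 × 2.209 ≈ 1400 mg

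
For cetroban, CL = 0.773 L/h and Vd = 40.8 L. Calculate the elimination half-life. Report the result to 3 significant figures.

k = CL / V = 0.773 / 40.8 = 0.01895 h⁻¹
t½ = ln 2 / k = ln 2 / 0.01895 ≈ 36.6 hours

36.6 hours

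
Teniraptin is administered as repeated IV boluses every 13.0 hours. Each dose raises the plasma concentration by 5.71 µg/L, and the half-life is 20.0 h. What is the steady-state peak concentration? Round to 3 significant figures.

15.7 µg/L

k = ln 2 / 20.0 = 0.03466 h⁻¹
Fraction remaining after one interval: e^(−kτ) = e^(−0.03466 × 13.0) = 0.6373
R = 1 / (1 − 0.6373) = 2.757
Css,max = 5.71 × 2.757 ≈ 15.7 µg/L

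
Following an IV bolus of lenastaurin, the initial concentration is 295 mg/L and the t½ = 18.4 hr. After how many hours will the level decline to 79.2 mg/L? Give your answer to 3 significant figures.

k = ln 2 / 18.4 = 0.03767 hr⁻¹
C(t) = C₀ e^(−kt)  ⇒  t = ln(C₀/C) / k
t = ln(295/79.2) / 0.03767 = 1.315 / 0.03767 ≈ 34.9 hours

34.9 hours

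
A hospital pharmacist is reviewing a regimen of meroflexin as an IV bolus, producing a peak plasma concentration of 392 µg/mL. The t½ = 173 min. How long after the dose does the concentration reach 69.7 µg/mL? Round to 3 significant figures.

431 minutes

k = ln 2 / 173 = 0.004007 min⁻¹
C(t) = C₀ e^(−kt)  ⇒  t = ln(C₀/C) / k
t = ln(392/69.7) / 0.004007 = 1.727 / 0.004007 ≈ 431 minutes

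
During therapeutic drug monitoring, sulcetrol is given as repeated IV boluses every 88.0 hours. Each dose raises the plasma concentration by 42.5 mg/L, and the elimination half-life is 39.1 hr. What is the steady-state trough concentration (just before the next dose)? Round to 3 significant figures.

k = ln 2 / 39.1 = 0.01773 hr⁻¹
Fraction remaining after one interval: e^(−kτ) = e^(−0.01773 × 88.0) = 0.2101
R = 1 / (1 − 0.2101) = 1.266
Css,max = 42.5 × 1.266 = 53.81 mg/L
Css,min = Css,max × e^(−kτ) = 53.81 × 0.2101 ≈ 11.3 mg/L

11.3 mg/L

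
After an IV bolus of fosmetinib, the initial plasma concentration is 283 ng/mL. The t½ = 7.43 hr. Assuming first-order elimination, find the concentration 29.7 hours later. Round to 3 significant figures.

17.7 ng/mL

k = ln 2 / 7.43 = 0.09329 hr⁻¹
C(t) = C₀ e^(−kt) = 283 × e^(−0.09329 × 29.7) = 283 × e^(−2.771) = 283 × 0.06262 ≈ 17.7 ng/mL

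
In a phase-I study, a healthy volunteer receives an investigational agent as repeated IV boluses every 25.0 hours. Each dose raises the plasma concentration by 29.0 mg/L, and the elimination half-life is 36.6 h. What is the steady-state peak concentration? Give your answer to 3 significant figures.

76.9 mg/L

k = ln 2 / 36.6 = 0.01894 h⁻¹
Fraction remaining after one interval: e^(−kτ) = e^(−0.01894 × 25.0) = 0.6228
R = 1 / (1 − 0.6228) = 2.651
Css,max = 29.0 × 2.651 ≈ 76.9 mg/L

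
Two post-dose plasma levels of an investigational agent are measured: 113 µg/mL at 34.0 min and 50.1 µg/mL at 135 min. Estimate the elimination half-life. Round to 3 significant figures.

k = ln(C₁/C₂) / (t₂ − t₁) = ln(113/50.1) / (135 − 34.0)
  = 0.8134 / 101.0 = 0.008053 min⁻¹
t½ = ln 2 / k = ln 2 / 0.008053 ≈ 86.1 minutes

86.1 minutes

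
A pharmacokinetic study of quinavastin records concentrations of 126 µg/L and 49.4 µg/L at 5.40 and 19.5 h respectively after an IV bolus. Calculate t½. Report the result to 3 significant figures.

k = ln(C₁/C₂) / (t₂ − t₁) = ln(126/49.4) / (19.5 − 5.40)
  = 0.9363 / 14.10 = 0.06641 h⁻¹
t½ = ln 2 / k = ln 2 / 0.06641 ≈ 10.4 hours

10.4 hours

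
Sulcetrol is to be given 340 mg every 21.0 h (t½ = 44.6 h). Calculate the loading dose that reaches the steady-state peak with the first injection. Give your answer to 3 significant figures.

1220 mg

k = ln 2 / 44.6 = 0.01554 h⁻¹
Accumulation ratio R = 1 / (1 − e^(−kτ)) = 1 / (1 − e^(−0.01554×21.0)) = 1 / (1 − 0.7215) = 3.591
Loading dose = maintenance dose × R = 340 × 3.591 ≈ 1220 mg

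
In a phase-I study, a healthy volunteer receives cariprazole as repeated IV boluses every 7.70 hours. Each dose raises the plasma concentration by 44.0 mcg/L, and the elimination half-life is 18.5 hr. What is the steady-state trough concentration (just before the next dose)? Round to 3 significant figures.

132 mcg/L

k = ln 2 / 18.5 = 0.03747 hr⁻¹
Fraction remaining after one interval: e^(−kτ) = e^(−0.03747 × 7.70) = 0.7494
R = 1 / (1 − 0.7494) = 3.990
Css,max = 44.0 × 3.990 = 175.6 mcg/L
Css,min = Css,max × e^(−kτ) = 175.6 × 0.7494 ≈ 132 mcg/L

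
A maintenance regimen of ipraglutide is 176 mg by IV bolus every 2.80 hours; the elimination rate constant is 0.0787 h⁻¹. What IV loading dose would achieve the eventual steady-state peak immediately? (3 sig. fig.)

Accumulation ratio R = 1 / (1 − e^(−kτ)) = 1 / (1 − e^(−0.07870×2.80)) = 1 / (1 − 0.8022) = 5.056
Loading dose = maintenance dose × R = 176 × 5.056 ≈ 890 mg

890 mg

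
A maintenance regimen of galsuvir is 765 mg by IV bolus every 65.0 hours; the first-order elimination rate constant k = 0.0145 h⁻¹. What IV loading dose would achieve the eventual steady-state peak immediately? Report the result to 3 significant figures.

Accumulation ratio R = 1 / (1 − e^(−kτ)) = 1 / (1 − e^(−0.01450×65.0)) = 1 / (1 − 0.3897) = 1.638
Loading dose = maintenance dose × R = 765 × 1.638 ≈ 1250 mg

1250 mg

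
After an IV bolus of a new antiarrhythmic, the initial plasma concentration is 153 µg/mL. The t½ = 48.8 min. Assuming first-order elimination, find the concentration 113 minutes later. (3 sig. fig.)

30.7 µg/mL

k = ln 2 / 48.8 = 0.01420 min⁻¹
113 min is 2.316 half-lives, so C = 153 × (1/2)^2.316 = 153 × 0.2009 ≈ 30.7 µg/mL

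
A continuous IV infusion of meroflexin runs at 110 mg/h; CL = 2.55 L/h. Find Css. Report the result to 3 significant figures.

43.1 mg/L

Css = infusion rate / CL = 110 / 2.55 ≈ 43.1 mg/L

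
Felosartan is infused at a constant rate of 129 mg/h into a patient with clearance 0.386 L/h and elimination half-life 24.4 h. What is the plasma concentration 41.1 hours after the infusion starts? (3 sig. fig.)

230 µg/mL

Css = rate / CL = 129 / 0.386 = 334.2 µg/mL
k = ln 2 / 24.4 = 0.02841 h⁻¹
C(t) = Css (1 − e^(−kt)) = 334.2 × (1 − e^(−1.168)) = 334.2 × 0.6889 ≈ 230 µg/mL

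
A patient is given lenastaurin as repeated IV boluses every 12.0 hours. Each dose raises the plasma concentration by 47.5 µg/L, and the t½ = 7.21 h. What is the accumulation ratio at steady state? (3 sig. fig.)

k = ln 2 / 7.21 = 0.09614 h⁻¹
Fraction remaining after one interval: e^(−kτ) = e^(−0.09614 × 12.0) = 0.3155
R = 1 / (1 − 0.3155) = 1 / 0.6845 ≈ 1.46

1.46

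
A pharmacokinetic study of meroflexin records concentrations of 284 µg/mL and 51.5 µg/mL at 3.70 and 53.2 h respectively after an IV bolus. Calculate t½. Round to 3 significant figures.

k = ln(C₁/C₂) / (t₂ − t₁) = ln(284/51.5) / (53.2 − 3.70)
  = 1.707 / 49.50 = 0.03449 h⁻¹
t½ = ln 2 / k = ln 2 / 0.03449 ≈ 20.1 hours

20.1 hours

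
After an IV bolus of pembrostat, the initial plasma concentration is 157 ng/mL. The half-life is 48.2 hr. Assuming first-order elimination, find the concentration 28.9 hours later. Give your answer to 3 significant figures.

k = ln 2 / 48.2 = 0.01438 hr⁻¹
28.9 hr is 0.5996 half-lives, so C = 157 × (1/2)^0.5996 = 157 × 0.6599 ≈ 104 ng/mL

104 ng/mL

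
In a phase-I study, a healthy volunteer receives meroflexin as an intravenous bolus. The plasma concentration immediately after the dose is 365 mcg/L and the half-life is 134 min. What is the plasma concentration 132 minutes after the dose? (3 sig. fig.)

184 mcg/L

k = ln 2 / 134 = 0.005173 min⁻¹
C(t) = C₀ e^(−kt) = 365 × e^(−0.005173 × 132) = 365 × e^(−0.6828) = 365 × 0.5052 ≈ 184 mcg/L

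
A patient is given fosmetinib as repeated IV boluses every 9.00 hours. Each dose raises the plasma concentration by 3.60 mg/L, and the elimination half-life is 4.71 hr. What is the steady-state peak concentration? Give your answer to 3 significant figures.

4.90 mg/L

k = ln 2 / 4.71 = 0.1472 hr⁻¹
Fraction remaining after one interval: e^(−kτ) = e^(−0.1472 × 9.00) = 0.2659
R = 1 / (1 − 0.2659) = 1.362
Css,max = 3.60 × 1.362 ≈ 4.90 mg/L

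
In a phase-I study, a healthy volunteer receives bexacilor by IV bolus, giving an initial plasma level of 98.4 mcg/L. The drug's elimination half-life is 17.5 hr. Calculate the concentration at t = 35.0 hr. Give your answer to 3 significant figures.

k = ln 2 / 17.5 = 0.03961 hr⁻¹
C(t) = C₀ e^(−kt) = 98.4 × e^(−0.03961 × 35.0) = 98.4 × e^(−1.386) = 98.4 × 0.2500 ≈ 24.6 mcg/L

24.6 mcg/L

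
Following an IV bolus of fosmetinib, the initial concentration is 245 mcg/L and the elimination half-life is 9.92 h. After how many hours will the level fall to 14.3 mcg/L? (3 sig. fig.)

k = ln 2 / 9.92 = 0.06987 h⁻¹
C(t) = C₀ e^(−kt)  ⇒  t = ln(C₀/C) / k
t = ln(245/14.3) / 0.06987 = 2.841 / 0.06987 ≈ 40.7 hours

40.7 hours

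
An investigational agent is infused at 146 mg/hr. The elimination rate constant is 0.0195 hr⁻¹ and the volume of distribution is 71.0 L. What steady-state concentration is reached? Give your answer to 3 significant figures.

CL = k · V = 0.0195 × 71.0 = 1.385 L/hr
Css = rate / CL = 146 / 1.385 ≈ 105 mg/L

105 mg/L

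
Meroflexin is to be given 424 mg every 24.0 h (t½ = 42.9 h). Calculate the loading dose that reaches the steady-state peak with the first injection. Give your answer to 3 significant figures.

1320 mg

k = ln 2 / 42.9 = 0.01616 h⁻¹
Accumulation ratio R = 1 / (1 − e^(−kτ)) = 1 / (1 − e^(−0.01616×24.0)) = 1 / (1 − 0.6786) = 3.111
Loading dose = maintenance dose × R = 424 × 3.111 ≈ 1320 mg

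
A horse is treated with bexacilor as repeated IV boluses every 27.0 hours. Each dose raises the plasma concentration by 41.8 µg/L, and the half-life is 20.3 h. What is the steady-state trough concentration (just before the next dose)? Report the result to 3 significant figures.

27.6 µg/L

k = ln 2 / 20.3 = 0.03415 h⁻¹
Fraction remaining after one interval: e^(−kτ) = e^(−0.03415 × 27.0) = 0.3978
R = 1 / (1 − 0.3978) = 1.660
Css,max = 41.8 × 1.660 = 69.41 µg/L
Css,min = Css,max × e^(−kτ) = 69.41 × 0.3978 ≈ 27.6 µg/L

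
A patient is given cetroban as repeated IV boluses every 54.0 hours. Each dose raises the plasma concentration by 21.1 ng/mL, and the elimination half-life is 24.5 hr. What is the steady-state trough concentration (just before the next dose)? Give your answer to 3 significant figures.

k = ln 2 / 24.5 = 0.02829 hr⁻¹
Fraction remaining after one interval: e^(−kτ) = e^(−0.02829 × 54.0) = 0.2170
R = 1 / (1 − 0.2170) = 1.277
Css,max = 21.1 × 1.277 = 26.95 ng/mL
Css,min = Css,max × e^(−kτ) = 26.95 × 0.2170 ≈ 5.85 ng/mL

5.85 ng/mL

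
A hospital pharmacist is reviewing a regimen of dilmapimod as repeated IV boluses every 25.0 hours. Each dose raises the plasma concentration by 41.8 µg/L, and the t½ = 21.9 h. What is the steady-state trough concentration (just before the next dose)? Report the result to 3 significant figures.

34.7 µg/L

k = ln 2 / 21.9 = 0.03165 h⁻¹
Fraction remaining after one interval: e^(−kτ) = e^(−0.03165 × 25.0) = 0.4533
R = 1 / (1 − 0.4533) = 1.829
Css,max = 41.8 × 1.829 = 76.45 µg/L
Css,min = Css,max × e^(−kτ) = 76.45 × 0.4533 ≈ 34.7 µg/L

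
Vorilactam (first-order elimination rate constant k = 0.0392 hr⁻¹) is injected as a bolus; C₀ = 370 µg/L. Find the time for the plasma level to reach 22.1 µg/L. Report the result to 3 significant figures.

C(t) = C₀ e^(−kt)  ⇒  t = ln(C₀/C) / k
t = ln(370/22.1) / 0.03920 = 2.818 / 0.03920 ≈ 71.9 hours

71.9 hours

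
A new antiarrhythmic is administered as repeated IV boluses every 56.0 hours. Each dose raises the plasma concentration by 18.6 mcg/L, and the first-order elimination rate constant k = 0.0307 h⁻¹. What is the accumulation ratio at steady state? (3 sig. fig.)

Fraction remaining after one interval: e^(−kτ) = e^(−0.03070 × 56.0) = 0.1792
R = 1 / (1 − 0.1792) = 1 / 0.8208 ≈ 1.22

1.22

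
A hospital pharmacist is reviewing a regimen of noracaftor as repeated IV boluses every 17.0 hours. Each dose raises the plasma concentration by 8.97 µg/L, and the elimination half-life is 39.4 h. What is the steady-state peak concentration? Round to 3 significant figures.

k = ln 2 / 39.4 = 0.01759 h⁻¹
Fraction remaining after one interval: e^(−kτ) = e^(−0.01759 × 17.0) = 0.7415
R = 1 / (1 − 0.7415) = 3.869
Css,max = 8.97 × 3.869 ≈ 34.7 µg/L

34.7 µg/L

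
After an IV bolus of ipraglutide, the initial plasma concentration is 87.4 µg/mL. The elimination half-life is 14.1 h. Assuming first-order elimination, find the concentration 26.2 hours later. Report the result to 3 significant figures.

k = ln 2 / 14.1 = 0.04916 h⁻¹
26.2 h is 1.858 half-lives, so C = 87.4 × (1/2)^1.858 = 87.4 × 0.2758 ≈ 24.1 µg/mL

24.1 µg/mL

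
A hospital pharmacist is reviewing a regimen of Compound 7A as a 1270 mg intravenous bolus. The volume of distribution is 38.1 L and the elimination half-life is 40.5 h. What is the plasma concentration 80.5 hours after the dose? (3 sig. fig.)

C₀ = dose / V = 1270 / 38.1 = 33.33 mg/L
k = ln 2 / 40.5 = 0.01711 h⁻¹
C(t) = C₀ e^(−kt) = 33.33 × e^(−0.01711 × 80.5) = 33.33 × e^(−1.378) = 33.33 × 0.2521 ≈ 8.40 mg/L

8.40 mg/L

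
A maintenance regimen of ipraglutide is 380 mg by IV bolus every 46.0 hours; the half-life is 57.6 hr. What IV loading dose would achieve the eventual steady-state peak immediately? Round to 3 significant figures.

894 mg

k = ln 2 / 57.6 = 0.01203 hr⁻¹
Accumulation ratio R = 1 / (1 − e^(−kτ)) = 1 / (1 − e^(−0.01203×46.0)) = 1 / (1 − 0.5749) = 2.352
Loading dose = maintenance dose × R = 380 × 2.352 ≈ 894 mg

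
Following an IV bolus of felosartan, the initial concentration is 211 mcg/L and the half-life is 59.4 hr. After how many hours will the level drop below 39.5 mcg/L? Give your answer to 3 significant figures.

k = ln 2 / 59.4 = 0.01167 hr⁻¹
C(t) = C₀ e^(−kt)  ⇒  t = ln(C₀/C) / k
t = ln(211/39.5) / 0.01167 = 1.676 / 0.01167 ≈ 144 hours

144 hours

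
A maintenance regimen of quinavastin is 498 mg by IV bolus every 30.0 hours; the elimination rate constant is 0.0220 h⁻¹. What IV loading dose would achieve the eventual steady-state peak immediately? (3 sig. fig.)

Accumulation ratio R = 1 / (1 − e^(−kτ)) = 1 / (1 − e^(−0.02200×30.0)) = 1 / (1 − 0.5169) = 2.070
Loading dose = maintenance dose × R = 498 × 2.070 ≈ 1030 mg

1030 mg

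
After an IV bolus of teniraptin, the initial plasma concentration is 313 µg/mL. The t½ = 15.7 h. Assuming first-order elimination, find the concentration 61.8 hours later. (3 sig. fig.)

k = ln 2 / 15.7 = 0.04415 h⁻¹
61.8 h is 3.936 half-lives, so C = 313 × (1/2)^3.936 = 313 × 0.06532 ≈ 20.4 µg/mL

20.4 µg/mL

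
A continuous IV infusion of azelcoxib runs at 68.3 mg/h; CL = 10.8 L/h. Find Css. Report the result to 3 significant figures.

Css = infusion rate / CL = 68.3 / 10.8 ≈ 6.32 mg/L

6.32 mg/L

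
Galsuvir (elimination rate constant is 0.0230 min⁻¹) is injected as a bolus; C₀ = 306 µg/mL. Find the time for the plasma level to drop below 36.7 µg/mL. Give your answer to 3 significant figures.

92.2 minutes

C(t) = C₀ e^(−kt)  ⇒  t = ln(C₀/C) / k
t = ln(306/36.7) / 0.02300 = 2.121 / 0.02300 ≈ 92.2 minutes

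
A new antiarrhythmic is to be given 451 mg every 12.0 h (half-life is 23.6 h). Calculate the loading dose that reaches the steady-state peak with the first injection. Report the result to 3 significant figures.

1520 mg

k = ln 2 / 23.6 = 0.02937 h⁻¹
Accumulation ratio R = 1 / (1 − e^(−kτ)) = 1 / (1 − e^(−0.02937×12.0)) = 1 / (1 − 0.7030) = 3.367
Loading dose = maintenance dose × R = 451 × 3.367 ≈ 1520 mg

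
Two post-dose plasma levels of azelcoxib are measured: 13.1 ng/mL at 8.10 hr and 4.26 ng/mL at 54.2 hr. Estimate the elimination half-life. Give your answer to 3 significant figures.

k = ln(C₁/C₂) / (t₂ − t₁) = ln(13.1/4.26) / (54.2 − 8.10)
  = 1.123 / 46.10 = 0.02437 hr⁻¹
t½ = ln 2 / k = ln 2 / 0.02437 ≈ 28.4 hours

28.4 hours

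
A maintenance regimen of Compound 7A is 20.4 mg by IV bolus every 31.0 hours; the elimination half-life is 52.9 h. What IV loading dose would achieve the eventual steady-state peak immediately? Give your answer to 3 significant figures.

61.1 mg

k = ln 2 / 52.9 = 0.01310 h⁻¹
Accumulation ratio R = 1 / (1 − e^(−kτ)) = 1 / (1 − e^(−0.01310×31.0)) = 1 / (1 − 0.6662) = 2.996
Loading dose = maintenance dose × R = 20.4 × 2.996 ≈ 61.1 mg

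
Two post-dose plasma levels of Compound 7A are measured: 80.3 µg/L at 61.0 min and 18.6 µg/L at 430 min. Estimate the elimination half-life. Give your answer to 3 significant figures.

175 minutes

k = ln(C₁/C₂) / (t₂ − t₁) = ln(80.3/18.6) / (430 − 61.0)
  = 1.463 / 369.0 = 0.003964 min⁻¹
t½ = ln 2 / k = ln 2 / 0.003964 ≈ 175 minutes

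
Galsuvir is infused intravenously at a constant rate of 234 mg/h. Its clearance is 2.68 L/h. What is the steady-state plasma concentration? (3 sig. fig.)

Css = infusion rate / CL = 234 / 2.68 ≈ 87.3 µg/mL

87.3 µg/mL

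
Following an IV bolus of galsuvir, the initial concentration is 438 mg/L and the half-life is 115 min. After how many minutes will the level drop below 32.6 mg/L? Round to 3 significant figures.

431 minutes

k = ln 2 / 115 = 0.006027 min⁻¹
C(t) = C₀ e^(−kt)  ⇒  t = ln(C₀/C) / k
t = ln(438/32.6) / 0.006027 = 2.598 / 0.006027 ≈ 431 minutes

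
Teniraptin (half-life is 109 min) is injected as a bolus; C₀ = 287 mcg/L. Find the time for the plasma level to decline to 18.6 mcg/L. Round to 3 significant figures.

430 minutes

k = ln 2 / 109 = 0.006359 min⁻¹
C(t) = C₀ e^(−kt)  ⇒  t = ln(C₀/C) / k
t = ln(287/18.6) / 0.006359 = 2.736 / 0.006359 ≈ 430 minutes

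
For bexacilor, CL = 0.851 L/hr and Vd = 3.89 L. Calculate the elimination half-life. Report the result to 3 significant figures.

k = CL / V = 0.851 / 3.89 = 0.2188 hr⁻¹
t½ = ln 2 / k = ln 2 / 0.2188 ≈ 3.17 hours

3.17 hours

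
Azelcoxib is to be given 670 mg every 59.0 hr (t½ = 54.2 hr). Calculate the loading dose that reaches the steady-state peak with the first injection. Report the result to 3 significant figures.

k = ln 2 / 54.2 = 0.01279 hr⁻¹
Accumulation ratio R = 1 / (1 − e^(−kτ)) = 1 / (1 − e^(−0.01279×59.0)) = 1 / (1 − 0.4702) = 1.888
Loading dose = maintenance dose × R = 670 × 1.888 ≈ 1260 mg

1260 mg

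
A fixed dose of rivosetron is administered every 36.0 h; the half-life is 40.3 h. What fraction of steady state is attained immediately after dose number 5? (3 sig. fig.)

0.955

k = ln 2 / 40.3 = 0.01720 h⁻¹
f_n = 1 − e^(−nkτ) = 1 − e^(−5 × 0.01720 × 36.0) = 1 − e^(−3.096) = 1 − 0.04523 ≈ 0.955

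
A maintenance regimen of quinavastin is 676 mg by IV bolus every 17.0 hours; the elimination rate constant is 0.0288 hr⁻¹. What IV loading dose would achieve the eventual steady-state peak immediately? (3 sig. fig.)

1750 mg

Accumulation ratio R = 1 / (1 − e^(−kτ)) = 1 / (1 − e^(−0.02880×17.0)) = 1 / (1 − 0.6129) = 2.583
Loading dose = maintenance dose × R = 676 × 2.583 ≈ 1750 mg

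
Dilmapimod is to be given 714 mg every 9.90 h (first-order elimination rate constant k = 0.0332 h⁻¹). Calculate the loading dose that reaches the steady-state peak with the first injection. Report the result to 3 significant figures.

2550 mg

Accumulation ratio R = 1 / (1 − e^(−kτ)) = 1 / (1 − e^(−0.03320×9.90)) = 1 / (1 − 0.7199) = 3.570
Loading dose = maintenance dose × R = 714 × 3.570 ≈ 2550 mg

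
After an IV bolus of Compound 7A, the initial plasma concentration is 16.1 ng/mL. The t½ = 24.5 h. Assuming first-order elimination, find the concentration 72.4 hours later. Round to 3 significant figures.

k = ln 2 / 24.5 = 0.02829 h⁻¹
72.4 h is 2.955 half-lives, so C = 16.1 × (1/2)^2.955 = 16.1 × 0.1290 ≈ 2.08 ng/mL

2.08 ng/mL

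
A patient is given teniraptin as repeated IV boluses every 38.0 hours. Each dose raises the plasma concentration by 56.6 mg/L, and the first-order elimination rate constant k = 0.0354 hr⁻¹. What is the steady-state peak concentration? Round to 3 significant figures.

Fraction remaining after one interval: e^(−kτ) = e^(−0.03540 × 38.0) = 0.2605
R = 1 / (1 − 0.2605) = 1.352
Css,max = 56.6 × 1.352 ≈ 76.5 mg/L

76.5 mg/L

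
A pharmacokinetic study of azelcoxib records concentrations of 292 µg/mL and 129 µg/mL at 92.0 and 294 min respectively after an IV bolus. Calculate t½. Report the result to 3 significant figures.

171 minutes

k = ln(C₁/C₂) / (t₂ − t₁) = ln(292/129) / (294 − 92.0)
  = 0.8169 / 202.0 = 0.004044 min⁻¹
t½ = ln 2 / k = ln 2 / 0.004044 ≈ 171 minutes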